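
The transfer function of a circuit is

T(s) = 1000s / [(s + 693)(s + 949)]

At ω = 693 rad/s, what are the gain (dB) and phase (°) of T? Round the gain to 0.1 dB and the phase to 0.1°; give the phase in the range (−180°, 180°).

-4.4 dB, 8.9°

At s = jω = j693:
zero at origin: s = j693 → |·| = 693, ∠ = 90.00°
pole (s+693): 693 + j693 → |·| = √(693²+693²) = √960498 ≈ 980.05, ∠ = arctan(693/693) ≈ 45.00°
pole (s+949): 949 + j693 → |·| = √(949²+693²) = √1380850 ≈ 1175.1, ∠ = arctan(693/949) ≈ 36.14°
|T| = 1000 · 693 / 1.1517e+06 ≈ 0.60172
Gain = 20 log₁₀(0.60172) ≈ -4.41 dB
∠T = 90.00° − 81.14° = 8.86°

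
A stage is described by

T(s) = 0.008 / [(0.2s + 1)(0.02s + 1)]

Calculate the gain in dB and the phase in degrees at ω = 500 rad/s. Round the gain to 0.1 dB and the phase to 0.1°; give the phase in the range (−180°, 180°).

At ω = 500 rad/s:
pole (1 + j500·0.2) = 1 + j100 → |·| ≈ 100, ∠ ≈ 89.43°
pole (1 + j500·0.02) = 1 + j10 → |·| ≈ 10.05, ∠ ≈ 84.29°
|T| = 0.008 · 1 / (100 · 10.05) ≈ 7.9602e-06
Gain = 20 log₁₀(7.9602e-06) ≈ -101.98 dB
∠T = (0°) − (89.43° + 84.29°) = -173.72°

-102.0 dB, -173.7°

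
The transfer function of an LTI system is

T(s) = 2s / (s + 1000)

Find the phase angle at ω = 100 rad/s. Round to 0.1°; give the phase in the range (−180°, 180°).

84.3°

At s = jω = j100:
zero at origin: s = j100 → |·| = 100, ∠ = 90.00°
pole (s+1000): 1000 + j100 → |·| = √(1000²+100²) = √1010000 ≈ 1005, ∠ = arctan(100/1000) ≈ 5.71°
∠T = 90.00° − 5.71° = 84.29°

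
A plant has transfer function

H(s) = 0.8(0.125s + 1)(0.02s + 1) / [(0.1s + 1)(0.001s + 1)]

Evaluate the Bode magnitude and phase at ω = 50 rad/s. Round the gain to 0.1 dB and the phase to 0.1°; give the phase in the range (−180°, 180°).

2.9 dB, 44.4°

At ω = 50 rad/s:
zero (1 + j50·0.125) = 1 + j6.25 → |·| ≈ 6.3295, ∠ ≈ 80.91°
zero (1 + j50·0.02) = 1 + j1 → |·| ≈ 1.4142, ∠ ≈ 45.00°
pole (1 + j50·0.1) = 1 + j5 → |·| ≈ 5.099, ∠ ≈ 78.69°
pole (1 + j50·0.001) = 1 + j0.05 → |·| ≈ 1.0012, ∠ ≈ 2.86°
|H| = 0.8 · 6.3295 · 1.4142 / (5.099 · 1.0012) ≈ 1.4027
Gain = 20 log₁₀(1.4027) ≈ 2.94 dB
∠H = (80.91° + 45.00°) − (78.69° + 2.86°) = 44.36°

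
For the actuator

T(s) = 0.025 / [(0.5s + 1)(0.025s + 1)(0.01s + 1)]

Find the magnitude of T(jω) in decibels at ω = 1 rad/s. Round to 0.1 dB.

At ω = 1 rad/s:
pole (1 + j1·0.5) = 1 + j0.5 → |·| ≈ 1.118, ∠ ≈ 26.57°
pole (1 + j1·0.025) = 1 + j0.025 → |·| ≈ 1.0003, ∠ ≈ 1.43°
pole (1 + j1·0.01) = 1 + j0.01 → |·| ≈ 1, ∠ ≈ 0.57°
|T| = 0.025 · 1 / (1.118 · 1.0003 · 1) ≈ 0.022355
Gain = 20 log₁₀(0.022355) ≈ -33.01 dB

-33.0 dB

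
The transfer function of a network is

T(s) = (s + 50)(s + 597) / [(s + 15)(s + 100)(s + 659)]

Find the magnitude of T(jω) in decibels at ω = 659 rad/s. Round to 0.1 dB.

-56.9 dB

At s = jω = j659:
zero (s+50): 50 + j659 → |·| = √(50²+659²) = √436781 ≈ 660.89, ∠ = arctan(659/50) ≈ 85.66°
zero (s+597): 597 + j659 → |·| = √(597²+659²) = √790690 ≈ 889.21, ∠ = arctan(659/597) ≈ 47.83°
pole (s+15): 15 + j659 → |·| = √(15²+659²) = √434506 ≈ 659.17, ∠ = arctan(659/15) ≈ 88.70°
pole (s+100): 100 + j659 → |·| = √(100²+659²) = √444281 ≈ 666.54, ∠ = arctan(659/100) ≈ 81.37°
pole (s+659): 659 + j659 → |·| = √(659²+659²) = √868562 ≈ 931.97, ∠ = arctan(659/659) ≈ 45.00°
|T| = 1 · 5.8767e+05 / 4.0947e+08 ≈ 0.0014352
Gain = 20 log₁₀(0.0014352) ≈ -56.86 dB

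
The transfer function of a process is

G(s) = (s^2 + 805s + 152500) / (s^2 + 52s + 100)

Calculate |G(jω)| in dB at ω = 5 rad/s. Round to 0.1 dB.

55.0 dB

Substitute s = j5:
Numerator: (j5)^2 + 805(j5) + 152500 = 152475 + j4025
Denominator: (j5)^2 + 52(j5) + 100 = 75 + j260
|N| = √(152475² + 4025²) ≈ 1.5253e+05, ∠N ≈ 1.51°
|D| = √(75² + 260²) ≈ 270.6, ∠D ≈ 73.91°
|G| = 1.5253e+05 / 270.6 ≈ 563.67
Gain = 20 log₁₀(563.67) ≈ 55.02 dB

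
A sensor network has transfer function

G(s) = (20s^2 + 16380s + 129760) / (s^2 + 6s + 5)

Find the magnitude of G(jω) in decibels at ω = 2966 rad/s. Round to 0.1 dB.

Substitute s = j2966:
Numerator: 20(j2966)^2 + 16380(j2966) + 129760 = -175813360 + j48583080
Denominator: (j2966)^2 + 6(j2966) + 5 = -8797151 + j17796
|N| = √(175813360² + 48583080²) ≈ 1.824e+08, ∠N ≈ 164.55°
|D| = √(8797151² + 17796²) ≈ 8.7972e+06, ∠D ≈ 179.88°
|G| = 1.824e+08 / 8.7972e+06 ≈ 20.734
Gain = 20 log₁₀(20.734) ≈ 26.33 dB

26.3 dB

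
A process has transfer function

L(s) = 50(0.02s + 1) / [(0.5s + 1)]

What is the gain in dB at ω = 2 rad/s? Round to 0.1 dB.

At ω = 2 rad/s:
zero (1 + j2·0.02) = 1 + j0.04 → |·| ≈ 1.0008, ∠ ≈ 2.29°
pole (1 + j2·0.5) = 1 + j1 → |·| ≈ 1.4142, ∠ ≈ 45.00°
|L| = 50 · 1.0008 / (1.4142) ≈ 35.384
Gain = 20 log₁₀(35.384) ≈ 30.98 dB

31.0 dB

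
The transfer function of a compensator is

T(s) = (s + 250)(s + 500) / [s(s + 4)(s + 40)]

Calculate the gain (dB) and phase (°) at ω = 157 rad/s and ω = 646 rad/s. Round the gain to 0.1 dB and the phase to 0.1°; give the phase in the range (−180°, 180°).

ω = 157: -28.2 dB, 155.3°; ω = 646: -53.6 dB, -145.0°

At s = jω = j157:
zero (s+250): 250 + j157 → |·| = √(250²+157²) = √87149 ≈ 295.21, ∠ = arctan(157/250) ≈ 32.13°
zero (s+500): 500 + j157 → |·| = √(500²+157²) = √274649 ≈ 524.07, ∠ = arctan(157/500) ≈ 17.43°
pole (s+4): 4 + j157 → |·| = √(4²+157²) = √24665 ≈ 157.05, ∠ = arctan(157/4) ≈ 88.54°
pole (s+40): 40 + j157 → |·| = √(40²+157²) = √26249 ≈ 162.02, ∠ = arctan(157/40) ≈ 75.71°
pole at origin: |s| = 157, ∠ = 90.00° (in denominator)
|T| = 1 · 1.5471e+05 / 3.9949e+06 ≈ 0.038727
Gain = 20 log₁₀(0.038727) ≈ -28.24 dB
∠T = 49.56° − 254.25° = -204.69° ≡ 155.31° (principal value)

At s = jω = j646:
zero (s+250): 250 + j646 → |·| = √(250²+646²) = √479816 ≈ 692.69, ∠ = arctan(646/250) ≈ 68.84°
zero (s+500): 500 + j646 → |·| = √(500²+646²) = √667316 ≈ 816.89, ∠ = arctan(646/500) ≈ 52.26°
pole (s+4): 4 + j646 → |·| = √(4²+646²) = √417332 ≈ 646.01, ∠ = arctan(646/4) ≈ 89.65°
pole (s+40): 40 + j646 → |·| = √(40²+646²) = √418916 ≈ 647.24, ∠ = arctan(646/40) ≈ 86.46°
pole at origin: |s| = 646, ∠ = 90.00° (in denominator)
|T| = 1 · 5.6585e+05 / 2.7011e+08 ≈ 0.0020949
Gain = 20 log₁₀(0.0020949) ≈ -53.58 dB
∠T = 121.10° − 266.11° = -145.01°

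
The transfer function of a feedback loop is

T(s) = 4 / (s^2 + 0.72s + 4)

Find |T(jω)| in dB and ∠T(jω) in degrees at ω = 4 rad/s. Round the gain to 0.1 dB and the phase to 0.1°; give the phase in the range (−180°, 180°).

-9.8 dB, -166.5°

At s = jω = j4:
quadratic: (j4)² + 0.72·j4 + 4 = -12 + j2.88 → |·| ≈ 12.341, ∠ ≈ 166.50°
|T| = 4 / 12.341 ≈ 0.32412
Gain = 20 log₁₀(0.32412) ≈ -9.79 dB
∠T = 0.00° − 166.50° = -166.50°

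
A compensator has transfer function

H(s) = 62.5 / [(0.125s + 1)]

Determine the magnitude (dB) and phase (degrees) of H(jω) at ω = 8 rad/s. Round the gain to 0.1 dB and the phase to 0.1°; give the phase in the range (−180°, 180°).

At ω = 8 rad/s:
pole (1 + j8·0.125) = 1 + j1 → |·| ≈ 1.4142, ∠ ≈ 45.00°
|H| = 62.5 · 1 / (1.4142) ≈ 44.195
Gain = 20 log₁₀(44.195) ≈ 32.91 dB
∠H = (0°) − (45.00°) = -45.00°

32.9 dB, -45.0°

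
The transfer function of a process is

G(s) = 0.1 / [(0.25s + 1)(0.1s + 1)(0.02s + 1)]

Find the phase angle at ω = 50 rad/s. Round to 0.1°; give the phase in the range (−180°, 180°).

150.9°

At ω = 50 rad/s:
pole (1 + j50·0.25) = 1 + j12.5 → |·| ≈ 12.54, ∠ ≈ 85.43°
pole (1 + j50·0.1) = 1 + j5 → |·| ≈ 5.099, ∠ ≈ 78.69°
pole (1 + j50·0.02) = 1 + j1 → |·| ≈ 1.4142, ∠ ≈ 45.00°
∠G = (0°) − (85.43° + 78.69° + 45.00°) = -209.12° ≡ 150.88° (principal value)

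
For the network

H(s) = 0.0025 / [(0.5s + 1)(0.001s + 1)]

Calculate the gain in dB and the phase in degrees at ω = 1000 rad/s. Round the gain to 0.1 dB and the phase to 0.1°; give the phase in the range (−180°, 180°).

At ω = 1000 rad/s:
pole (1 + j1000·0.5) = 1 + j500 → |·| ≈ 500, ∠ ≈ 89.89°
pole (1 + j1000·0.001) = 1 + j1 → |·| ≈ 1.4142, ∠ ≈ 45.00°
|H| = 0.0025 · 1 / (500 · 1.4142) ≈ 3.5356e-06
Gain = 20 log₁₀(3.5356e-06) ≈ -109.03 dB
∠H = (0°) − (89.89° + 45.00°) = -134.89°

-109.0 dB, -134.9°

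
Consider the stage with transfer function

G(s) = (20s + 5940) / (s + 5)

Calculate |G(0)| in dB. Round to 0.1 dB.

G(0) = 5940 / 5 = 1188
20 log₁₀(1188) ≈ 61.50 dB

61.5 dB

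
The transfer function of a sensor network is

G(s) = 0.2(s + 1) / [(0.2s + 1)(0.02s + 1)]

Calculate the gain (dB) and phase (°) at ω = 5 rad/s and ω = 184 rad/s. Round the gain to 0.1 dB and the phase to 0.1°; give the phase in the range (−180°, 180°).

ω = 5: -2.9 dB, 28.0°; ω = 184: -11.6 dB, -73.6°

At ω = 5 rad/s:
zero (1 + j5·1) = 1 + j5 → |·| ≈ 5.099, ∠ ≈ 78.69°
pole (1 + j5·0.2) = 1 + j1 → |·| ≈ 1.4142, ∠ ≈ 45.00°
pole (1 + j5·0.02) = 1 + j0.1 → |·| ≈ 1.005, ∠ ≈ 5.71°
|G| = 0.2 · 5.099 / (1.4142 · 1.005) ≈ 0.71753
Gain = 20 log₁₀(0.71753) ≈ -2.88 dB
∠G = (78.69°) − (45.00° + 5.71°) = 27.98°

At ω = 184 rad/s:
zero (1 + j184·1) = 1 + j184 → |·| ≈ 184, ∠ ≈ 89.69°
pole (1 + j184·0.2) = 1 + j36.8 → |·| ≈ 36.814, ∠ ≈ 88.44°
pole (1 + j184·0.02) = 1 + j3.68 → |·| ≈ 3.8134, ∠ ≈ 74.80°
|G| = 0.2 · 184 / (36.814 · 3.8134) ≈ 0.26213
Gain = 20 log₁₀(0.26213) ≈ -11.63 dB
∠G = (89.69°) − (88.44° + 74.80°) = -73.55°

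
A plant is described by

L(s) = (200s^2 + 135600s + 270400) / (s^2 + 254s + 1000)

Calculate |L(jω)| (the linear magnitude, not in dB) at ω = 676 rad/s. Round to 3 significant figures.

265

Substitute s = j676:
Numerator: 200(j676)^2 + 135600(j676) + 270400 = -91124800 + j91665600
Denominator: (j676)^2 + 254(j676) + 1000 = -455976 + j171704
|N| = √(91124800² + 91665600²) ≈ 1.2925e+08, ∠N ≈ 134.83°
|D| = √(455976² + 171704²) ≈ 4.8723e+05, ∠D ≈ 159.37°
|L| = 1.2925e+08 / 4.8723e+05 ≈ 265.28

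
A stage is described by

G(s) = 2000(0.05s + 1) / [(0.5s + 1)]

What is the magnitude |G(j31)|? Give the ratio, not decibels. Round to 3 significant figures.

238

At ω = 31 rad/s:
zero (1 + j31·0.05) = 1 + j1.55 → |·| ≈ 1.8446, ∠ ≈ 57.17°
pole (1 + j31·0.5) = 1 + j15.5 → |·| ≈ 15.532, ∠ ≈ 86.31°
|G| = 2000 · 1.8446 / (15.532) ≈ 237.52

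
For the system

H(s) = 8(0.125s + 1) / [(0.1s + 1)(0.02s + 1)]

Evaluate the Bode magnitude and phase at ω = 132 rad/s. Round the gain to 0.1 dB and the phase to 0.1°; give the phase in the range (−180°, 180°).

11.0 dB, -68.4°

At ω = 132 rad/s:
zero (1 + j132·0.125) = 1 + j16.5 → |·| ≈ 16.53, ∠ ≈ 86.53°
pole (1 + j132·0.1) = 1 + j13.2 → |·| ≈ 13.238, ∠ ≈ 85.67°
pole (1 + j132·0.02) = 1 + j2.64 → |·| ≈ 2.823, ∠ ≈ 69.25°
|H| = 8 · 16.53 / (13.238 · 2.823) ≈ 3.5386
Gain = 20 log₁₀(3.5386) ≈ 10.98 dB
∠H = (86.53°) − (85.67° + 69.25°) = -68.39°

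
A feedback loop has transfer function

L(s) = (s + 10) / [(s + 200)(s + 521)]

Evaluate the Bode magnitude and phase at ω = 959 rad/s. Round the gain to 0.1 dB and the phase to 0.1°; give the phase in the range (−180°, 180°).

At s = jω = j959:
zero (s+10): 10 + j959 → |·| = √(10²+959²) = √919781 ≈ 959.05, ∠ = arctan(959/10) ≈ 89.40°
pole (s+200): 200 + j959 → |·| = √(200²+959²) = √959681 ≈ 979.63, ∠ = arctan(959/200) ≈ 78.22°
pole (s+521): 521 + j959 → |·| = √(521²+959²) = √1191122 ≈ 1091.4, ∠ = arctan(959/521) ≈ 61.49°
|L| = 1 · 959.05 / 1.0692e+06 ≈ 0.00089698
Gain = 20 log₁₀(0.00089698) ≈ -60.94 dB
∠L = 89.40° − 139.71° = -50.31°

-60.9 dB, -50.3°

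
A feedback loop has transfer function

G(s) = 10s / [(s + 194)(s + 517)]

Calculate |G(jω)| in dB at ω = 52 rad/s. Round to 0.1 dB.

At s = jω = j52:
zero at origin: s = j52 → |·| = 52, ∠ = 90.00°
pole (s+194): 194 + j52 → |·| = √(194²+52²) = √40340 ≈ 200.85, ∠ = arctan(52/194) ≈ 15.00°
pole (s+517): 517 + j52 → |·| = √(517²+52²) = √269993 ≈ 519.61, ∠ = arctan(52/517) ≈ 5.74°
|G| = 10 · 52 / 1.0436e+05 ≈ 0.0049828
Gain = 20 log₁₀(0.0049828) ≈ -46.05 dB

-46.1 dB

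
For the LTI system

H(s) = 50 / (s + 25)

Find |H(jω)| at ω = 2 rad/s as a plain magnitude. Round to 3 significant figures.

Substitute s = j2:
Numerator: 50 = 50 + j0
Denominator: (j2) + 25 = 25 + j2
|N| = √(50² + 0²) ≈ 50, ∠N ≈ 0.00°
|D| = √(25² + 2²) ≈ 25.08, ∠D ≈ 4.57°
|H| = 50 / 25.08 ≈ 1.9936

1.99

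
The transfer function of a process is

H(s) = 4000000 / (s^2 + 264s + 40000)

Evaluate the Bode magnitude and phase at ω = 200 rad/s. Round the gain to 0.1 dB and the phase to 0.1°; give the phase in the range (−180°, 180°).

37.6 dB, -90.0°

At s = jω = j200:
quadratic: (j200)² + 264·j200 + 40000 = 0 + j52800 → |·| ≈ 52800, ∠ ≈ 90.00°
|H| = 4000000 / 52800 ≈ 75.758
Gain = 20 log₁₀(75.758) ≈ 37.59 dB
∠H = 0.00° − 90.00° = -90.00°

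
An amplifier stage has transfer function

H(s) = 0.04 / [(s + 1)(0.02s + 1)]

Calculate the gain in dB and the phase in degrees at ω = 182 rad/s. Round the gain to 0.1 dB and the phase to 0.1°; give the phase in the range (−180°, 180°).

-84.7 dB, -164.3°

At ω = 182 rad/s:
pole (1 + j182·1) = 1 + j182 → |·| ≈ 182, ∠ ≈ 89.69°
pole (1 + j182·0.02) = 1 + j3.64 → |·| ≈ 3.7749, ∠ ≈ 74.64°
|H| = 0.04 · 1 / (182 · 3.7749) ≈ 5.8221e-05
Gain = 20 log₁₀(5.8221e-05) ≈ -84.70 dB
∠H = (0°) − (89.69° + 74.64°) = -164.33°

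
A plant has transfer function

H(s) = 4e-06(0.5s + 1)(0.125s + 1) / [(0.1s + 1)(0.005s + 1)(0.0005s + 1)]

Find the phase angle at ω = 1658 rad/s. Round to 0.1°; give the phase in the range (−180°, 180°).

At ω = 1658 rad/s:
zero (1 + j1658·0.5) = 1 + j829 → |·| ≈ 829, ∠ ≈ 89.93°
zero (1 + j1658·0.125) = 1 + j207.25 → |·| ≈ 207.25, ∠ ≈ 89.72°
pole (1 + j1658·0.1) = 1 + j165.8 → |·| ≈ 165.8, ∠ ≈ 89.65°
pole (1 + j1658·0.005) = 1 + j8.29 → |·| ≈ 8.3501, ∠ ≈ 83.12°
pole (1 + j1658·0.0005) = 1 + j0.829 → |·| ≈ 1.2989, ∠ ≈ 39.66°
∠H = (89.93° + 89.72°) − (89.65° + 83.12° + 39.66°) = -32.78°

-32.8°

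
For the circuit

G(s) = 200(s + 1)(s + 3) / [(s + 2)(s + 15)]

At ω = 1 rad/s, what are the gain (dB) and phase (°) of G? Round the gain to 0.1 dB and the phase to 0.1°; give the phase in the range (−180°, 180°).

At s = jω = j1:
zero (s+1): 1 + j1 → |·| = √(1²+1²) = √2 ≈ 1.4142, ∠ = arctan(1/1) ≈ 45.00°
zero (s+3): 3 + j1 → |·| = √(3²+1²) = √10 ≈ 3.1623, ∠ = arctan(1/3) ≈ 18.43°
pole (s+2): 2 + j1 → |·| = √(2²+1²) = √5 ≈ 2.2361, ∠ = arctan(1/2) ≈ 26.57°
pole (s+15): 15 + j1 → |·| = √(15²+1²) = √226 ≈ 15.033, ∠ = arctan(1/15) ≈ 3.81°
|G| = 200 · 4.4721 / 33.615 ≈ 26.608
Gain = 20 log₁₀(26.608) ≈ 28.50 dB
∠G = 63.43° − 30.38° = 33.05°

28.5 dB, 33.1°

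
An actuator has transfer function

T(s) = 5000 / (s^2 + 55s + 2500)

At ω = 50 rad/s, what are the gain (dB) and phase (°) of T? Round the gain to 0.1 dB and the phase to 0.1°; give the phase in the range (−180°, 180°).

5.2 dB, -90.0°

At s = jω = j50:
quadratic: (j50)² + 55·j50 + 2500 = 0 + j2750 → |·| ≈ 2750, ∠ ≈ 90.00°
|T| = 5000 / 2750 ≈ 1.8182
Gain = 20 log₁₀(1.8182) ≈ 5.19 dB
∠T = 0.00° − 90.00° = -90.00°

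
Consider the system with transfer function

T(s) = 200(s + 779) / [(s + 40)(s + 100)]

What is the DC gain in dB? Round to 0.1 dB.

T(0) = 200·779 / (40·100) = 38.95
20 log₁₀(38.95) ≈ 31.81 dB

31.8 dB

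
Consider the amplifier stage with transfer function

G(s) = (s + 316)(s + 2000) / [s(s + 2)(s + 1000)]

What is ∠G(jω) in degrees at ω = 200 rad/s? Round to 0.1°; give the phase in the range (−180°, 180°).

At s = jω = j200:
zero (s+316): 316 + j200 → |·| = √(316²+200²) = √139856 ≈ 373.97, ∠ = arctan(200/316) ≈ 32.33°
zero (s+2000): 2000 + j200 → |·| = √(2000²+200²) = √4040000 ≈ 2010, ∠ = arctan(200/2000) ≈ 5.71°
pole (s+2): 2 + j200 → |·| = √(2²+200²) = √40004 ≈ 200.01, ∠ = arctan(200/2) ≈ 89.43°
pole (s+1000): 1000 + j200 → |·| = √(1000²+200²) = √1040000 ≈ 1019.8, ∠ = arctan(200/1000) ≈ 11.31°
pole at origin: |s| = 200, ∠ = 90.00° (in denominator)
∠G = 38.04° − 190.74° = -152.70°

-152.7°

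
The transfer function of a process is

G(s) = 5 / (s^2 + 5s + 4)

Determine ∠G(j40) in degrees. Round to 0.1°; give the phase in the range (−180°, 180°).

Substitute s = j40:
Numerator: 5 = 5 + j0
Denominator: (j40)^2 + 5(j40) + 4 = -1596 + j200
|N| = √(5² + 0²) ≈ 5, ∠N ≈ 0.00°
|D| = √(1596² + 200²) ≈ 1608.5, ∠D ≈ 172.86°
∠G = 0.00° − 172.86° = -172.86°

-172.9°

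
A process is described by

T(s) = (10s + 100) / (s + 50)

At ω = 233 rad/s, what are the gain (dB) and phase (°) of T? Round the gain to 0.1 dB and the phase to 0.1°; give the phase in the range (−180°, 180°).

19.8 dB, 9.7°

Substitute s = j233:
Numerator: 10(j233) + 100 = 100 + j2330
Denominator: (j233) + 50 = 50 + j233
|N| = √(100² + 2330²) ≈ 2332.1, ∠N ≈ 87.54°
|D| = √(50² + 233²) ≈ 238.3, ∠D ≈ 77.89°
|T| = 2332.1 / 238.3 ≈ 9.7864
Gain = 20 log₁₀(9.7864) ≈ 19.81 dB
∠T = 87.54° − 77.89° = 9.65°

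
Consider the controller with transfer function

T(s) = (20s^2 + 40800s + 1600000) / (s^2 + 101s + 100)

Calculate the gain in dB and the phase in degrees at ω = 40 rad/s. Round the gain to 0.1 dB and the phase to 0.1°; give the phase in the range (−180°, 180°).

Substitute s = j40:
Numerator: 20(j40)^2 + 40800(j40) + 1600000 = 1568000 + j1632000
Denominator: (j40)^2 + 101(j40) + 100 = -1500 + j4040
|N| = √(1568000² + 1632000²) ≈ 2.2632e+06, ∠N ≈ 46.15°
|D| = √(1500² + 4040²) ≈ 4309.5, ∠D ≈ 110.37°
|T| = 2.2632e+06 / 4309.5 ≈ 525.17
Gain = 20 log₁₀(525.17) ≈ 54.41 dB
∠T = 46.15° − 110.37° = -64.22°

54.4 dB, -64.2°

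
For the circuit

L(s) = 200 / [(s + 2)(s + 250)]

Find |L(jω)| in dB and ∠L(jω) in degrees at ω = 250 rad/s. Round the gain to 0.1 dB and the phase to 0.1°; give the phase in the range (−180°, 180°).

At s = jω = j250:
pole (s+2): 2 + j250 → |·| = √(2²+250²) = √62504 ≈ 250.01, ∠ = arctan(250/2) ≈ 89.54°
pole (s+250): 250 + j250 → |·| = √(250²+250²) = √125000 ≈ 353.55, ∠ = arctan(250/250) ≈ 45.00°
|L| = 200 / 88391 ≈ 0.0022627
Gain = 20 log₁₀(0.0022627) ≈ -52.91 dB
∠L = 0.00° − 134.54° = -134.54°

-52.9 dB, -134.5°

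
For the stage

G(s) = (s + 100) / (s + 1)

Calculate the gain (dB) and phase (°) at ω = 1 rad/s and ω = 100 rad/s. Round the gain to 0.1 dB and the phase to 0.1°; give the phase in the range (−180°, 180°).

ω = 1: 37.0 dB, -44.4°; ω = 100: 3.0 dB, -44.4°

At s = jω = j1:
zero (s+100): 100 + j1 → |·| = √(100²+1²) = √10001 ≈ 100, ∠ = arctan(1/100) ≈ 0.57°
pole (s+1): 1 + j1 → |·| = √(1²+1²) = √2 ≈ 1.4142, ∠ = arctan(1/1) ≈ 45.00°
|G| = 1 · 100 / 1.4142 ≈ 70.711
Gain = 20 log₁₀(70.711) ≈ 36.99 dB
∠G = 0.57° − 45.00° = -44.43°

At s = jω = j100:
zero (s+100): 100 + j100 → |·| = √(100²+100²) = √20000 ≈ 141.42, ∠ = arctan(100/100) ≈ 45.00°
pole (s+1): 1 + j100 → |·| = √(1²+100²) = √10001 ≈ 100, ∠ = arctan(100/1) ≈ 89.43°
|G| = 1 · 141.42 / 100 ≈ 1.4142
Gain = 20 log₁₀(1.4142) ≈ 3.01 dB
∠G = 45.00° − 89.43° = -44.43°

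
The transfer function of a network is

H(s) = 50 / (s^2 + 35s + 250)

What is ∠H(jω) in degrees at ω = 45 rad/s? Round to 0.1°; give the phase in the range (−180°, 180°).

-138.4°

Substitute s = j45:
Numerator: 50 = 50 + j0
Denominator: (j45)^2 + 35(j45) + 250 = -1775 + j1575
|N| = √(50² + 0²) ≈ 50, ∠N ≈ 0.00°
|D| = √(1775² + 1575²) ≈ 2373, ∠D ≈ 138.42°
∠H = 0.00° − 138.42° = -138.42°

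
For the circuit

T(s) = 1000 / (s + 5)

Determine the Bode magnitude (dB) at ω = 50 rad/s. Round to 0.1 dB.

Substitute s = j50:
Numerator: 1000 = 1000 + j0
Denominator: (j50) + 5 = 5 + j50
|N| = √(1000² + 0²) ≈ 1000, ∠N ≈ 0.00°
|D| = √(5² + 50²) ≈ 50.249, ∠D ≈ 84.29°
|T| = 1000 / 50.249 ≈ 19.901
Gain = 20 log₁₀(19.901) ≈ 25.98 dB

26.0 dB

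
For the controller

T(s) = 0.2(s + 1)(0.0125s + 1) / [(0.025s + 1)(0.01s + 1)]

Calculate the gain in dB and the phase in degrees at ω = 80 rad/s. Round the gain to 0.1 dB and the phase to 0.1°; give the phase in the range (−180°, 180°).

18.0 dB, 32.2°

At ω = 80 rad/s:
zero (1 + j80·1) = 1 + j80 → |·| ≈ 80.006, ∠ ≈ 89.28°
zero (1 + j80·0.0125) = 1 + j1 → |·| ≈ 1.4142, ∠ ≈ 45.00°
pole (1 + j80·0.025) = 1 + j2 → |·| ≈ 2.2361, ∠ ≈ 63.43°
pole (1 + j80·0.01) = 1 + j0.8 → |·| ≈ 1.2806, ∠ ≈ 38.66°
|T| = 0.2 · 80.006 · 1.4142 / (2.2361 · 1.2806) ≈ 7.9024
Gain = 20 log₁₀(7.9024) ≈ 17.96 dB
∠T = (89.28° + 45.00°) − (63.43° + 38.66°) = 32.19°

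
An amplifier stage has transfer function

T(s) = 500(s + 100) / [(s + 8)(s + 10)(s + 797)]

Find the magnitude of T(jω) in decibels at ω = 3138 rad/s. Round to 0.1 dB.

-86.2 dB

At s = jω = j3138:
zero (s+100): 100 + j3138 → |·| = √(100²+3138²) = √9857044 ≈ 3139.6, ∠ = arctan(3138/100) ≈ 88.17°
pole (s+8): 8 + j3138 → |·| = √(8²+3138²) = √9847108 ≈ 3138, ∠ = arctan(3138/8) ≈ 89.85°
pole (s+10): 10 + j3138 → |·| = √(10²+3138²) = √9847144 ≈ 3138, ∠ = arctan(3138/10) ≈ 89.82°
pole (s+797): 797 + j3138 → |·| = √(797²+3138²) = √10482253 ≈ 3237.6, ∠ = arctan(3138/797) ≈ 75.75°
|T| = 500 · 3139.6 / 3.1881e+10 ≈ 4.9239e-05
Gain = 20 log₁₀(4.9239e-05) ≈ -86.15 dB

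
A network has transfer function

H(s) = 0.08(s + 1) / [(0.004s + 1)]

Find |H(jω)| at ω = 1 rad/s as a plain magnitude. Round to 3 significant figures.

At ω = 1 rad/s:
zero (1 + j1·1) = 1 + j1 → |·| ≈ 1.4142, ∠ ≈ 45.00°
pole (1 + j1·0.004) = 1 + j0.004 → |·| ≈ 1, ∠ ≈ 0.23°
|H| = 0.08 · 1.4142 / (1) ≈ 0.11314

0.113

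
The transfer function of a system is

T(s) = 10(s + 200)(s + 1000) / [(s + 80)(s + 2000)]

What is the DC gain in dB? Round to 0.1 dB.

T(0) = 10·200·1000 / (80·2000) = 12.5
20 log₁₀(12.5) ≈ 21.94 dB

21.9 dB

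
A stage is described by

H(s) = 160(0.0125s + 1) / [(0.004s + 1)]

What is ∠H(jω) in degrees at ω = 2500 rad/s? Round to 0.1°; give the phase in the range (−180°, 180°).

At ω = 2500 rad/s:
zero (1 + j2500·0.0125) = 1 + j31.25 → |·| ≈ 31.266, ∠ ≈ 88.17°
pole (1 + j2500·0.004) = 1 + j10 → |·| ≈ 10.05, ∠ ≈ 84.29°
∠H = (88.17°) − (84.29°) = 3.88°

3.9°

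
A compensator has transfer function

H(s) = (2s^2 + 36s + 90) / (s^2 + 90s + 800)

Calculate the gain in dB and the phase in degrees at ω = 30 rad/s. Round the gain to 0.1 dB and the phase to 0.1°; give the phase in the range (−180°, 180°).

Substitute s = j30:
Numerator: 2(j30)^2 + 36(j30) + 90 = -1710 + j1080
Denominator: (j30)^2 + 90(j30) + 800 = -100 + j2700
|N| = √(1710² + 1080²) ≈ 2022.5, ∠N ≈ 147.72°
|D| = √(100² + 2700²) ≈ 2701.9, ∠D ≈ 92.12°
|H| = 2022.5 / 2701.9 ≈ 0.74855
Gain = 20 log₁₀(0.74855) ≈ -2.52 dB
∠H = 147.72° − 92.12° = 55.60°

-2.5 dB, 55.6°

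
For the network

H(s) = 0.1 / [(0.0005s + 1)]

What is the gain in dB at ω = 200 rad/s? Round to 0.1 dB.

-20.0 dB

At ω = 200 rad/s:
pole (1 + j200·0.0005) = 1 + j0.1 → |·| ≈ 1.005, ∠ ≈ 5.71°
|H| = 0.1 · 1 / (1.005) ≈ 0.099502
Gain = 20 log₁₀(0.099502) ≈ -20.04 dB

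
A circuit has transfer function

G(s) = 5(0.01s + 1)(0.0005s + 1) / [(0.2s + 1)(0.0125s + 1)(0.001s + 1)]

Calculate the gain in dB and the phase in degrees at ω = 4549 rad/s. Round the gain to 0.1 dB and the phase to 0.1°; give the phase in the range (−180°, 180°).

-52.6 dB, -101.5°

At ω = 4549 rad/s:
zero (1 + j4549·0.01) = 1 + j45.49 → |·| ≈ 45.501, ∠ ≈ 88.74°
zero (1 + j4549·0.0005) = 1 + j2.2745 → |·| ≈ 2.4846, ∠ ≈ 66.27°
pole (1 + j4549·0.2) = 1 + j909.8 → |·| ≈ 909.8, ∠ ≈ 89.94°
pole (1 + j4549·0.0125) = 1 + j56.8625 → |·| ≈ 56.871, ∠ ≈ 88.99°
pole (1 + j4549·0.001) = 1 + j4.549 → |·| ≈ 4.6576, ∠ ≈ 77.60°
|G| = 5 · 45.501 · 2.4846 / (909.8 · 56.871 · 4.6576) ≈ 0.0023456
Gain = 20 log₁₀(0.0023456) ≈ -52.59 dB
∠G = (88.74° + 66.27°) − (89.94° + 88.99° + 77.60°) = -101.52°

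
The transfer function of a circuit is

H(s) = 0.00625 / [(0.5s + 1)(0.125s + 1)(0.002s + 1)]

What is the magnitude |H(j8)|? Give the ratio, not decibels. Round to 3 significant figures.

At ω = 8 rad/s:
pole (1 + j8·0.5) = 1 + j4 → |·| ≈ 4.1231, ∠ ≈ 75.96°
pole (1 + j8·0.125) = 1 + j1 → |·| ≈ 1.4142, ∠ ≈ 45.00°
pole (1 + j8·0.002) = 1 + j0.016 → |·| ≈ 1.0001, ∠ ≈ 0.92°
|H| = 0.00625 · 1 / (4.1231 · 1.4142 · 1.0001) ≈ 0.0010718

0.00107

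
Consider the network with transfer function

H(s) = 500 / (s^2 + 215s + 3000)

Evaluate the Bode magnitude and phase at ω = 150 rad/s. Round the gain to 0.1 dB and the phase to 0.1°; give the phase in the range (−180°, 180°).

Substitute s = j150:
Numerator: 500 = 500 + j0
Denominator: (j150)^2 + 215(j150) + 3000 = -19500 + j32250
|N| = √(500² + 0²) ≈ 500, ∠N ≈ 0.00°
|D| = √(19500² + 32250²) ≈ 37687, ∠D ≈ 121.16°
|H| = 500 / 37687 ≈ 0.013267
Gain = 20 log₁₀(0.013267) ≈ -37.54 dB
∠H = 0.00° − 121.16° = -121.16°

-37.5 dB, -121.2°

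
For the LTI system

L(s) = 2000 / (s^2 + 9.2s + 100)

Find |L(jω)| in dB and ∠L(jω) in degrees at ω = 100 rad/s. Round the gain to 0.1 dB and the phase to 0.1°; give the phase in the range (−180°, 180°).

At s = jω = j100:
quadratic: (j100)² + 9.2·j100 + 100 = -9900 + j920 → |·| ≈ 9942.7, ∠ ≈ 174.69°
|L| = 2000 / 9942.7 ≈ 0.20115
Gain = 20 log₁₀(0.20115) ≈ -13.93 dB
∠L = 0.00° − 174.69° = -174.69°

-13.9 dB, -174.7°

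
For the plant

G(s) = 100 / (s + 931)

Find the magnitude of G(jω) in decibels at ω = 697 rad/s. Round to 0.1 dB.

-21.3 dB

Substitute s = j697:
Numerator: 100 = 100 + j0
Denominator: (j697) + 931 = 931 + j697
|N| = √(100² + 0²) ≈ 100, ∠N ≈ 0.00°
|D| = √(931² + 697²) ≈ 1163, ∠D ≈ 36.82°
|G| = 100 / 1163 ≈ 0.085985
Gain = 20 log₁₀(0.085985) ≈ -21.31 dB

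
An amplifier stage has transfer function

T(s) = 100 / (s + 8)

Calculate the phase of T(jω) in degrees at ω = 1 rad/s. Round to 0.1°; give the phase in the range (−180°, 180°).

Substitute s = j1:
Numerator: 100 = 100 + j0
Denominator: (j1) + 8 = 8 + j1
|N| = √(100² + 0²) ≈ 100, ∠N ≈ 0.00°
|D| = √(8² + 1²) ≈ 8.0623, ∠D ≈ 7.13°
∠T = 0.00° − 7.13° = -7.13°

-7.1°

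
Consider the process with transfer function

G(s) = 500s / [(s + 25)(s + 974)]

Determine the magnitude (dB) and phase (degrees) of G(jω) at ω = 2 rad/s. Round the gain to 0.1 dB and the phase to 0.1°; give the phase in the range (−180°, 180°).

At s = jω = j2:
zero at origin: s = j2 → |·| = 2, ∠ = 90.00°
pole (s+25): 25 + j2 → |·| = √(25²+2²) = √629 ≈ 25.08, ∠ = arctan(2/25) ≈ 4.57°
pole (s+974): 974 + j2 → |·| = √(974²+2²) = √948680 ≈ 974, ∠ = arctan(2/974) ≈ 0.12°
|G| = 500 · 2 / 24428 ≈ 0.040937
Gain = 20 log₁₀(0.040937) ≈ -27.76 dB
∠G = 90.00° − 4.69° = 85.31°

-27.8 dB, 85.3°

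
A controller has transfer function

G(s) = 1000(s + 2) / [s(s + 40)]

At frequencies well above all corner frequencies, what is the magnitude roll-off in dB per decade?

Each pole contributes −20 dB/decade at high frequency; each zero contributes +20 dB/decade.
Net: 1 zero(s) − 2 pole(s) → -20 dB/decade.

-20 dB/decade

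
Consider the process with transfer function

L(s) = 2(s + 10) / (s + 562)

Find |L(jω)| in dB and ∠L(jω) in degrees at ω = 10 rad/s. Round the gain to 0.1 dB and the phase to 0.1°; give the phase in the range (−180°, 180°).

-26.0 dB, 44.0°

At s = jω = j10:
zero (s+10): 10 + j10 → |·| = √(10²+10²) = √200 ≈ 14.142, ∠ = arctan(10/10) ≈ 45.00°
pole (s+562): 562 + j10 → |·| = √(562²+10²) = √315944 ≈ 562.09, ∠ = arctan(10/562) ≈ 1.02°
|L| = 2 · 14.142 / 562.09 ≈ 0.050319
Gain = 20 log₁₀(0.050319) ≈ -25.97 dB
∠L = 45.00° − 1.02° = 43.98°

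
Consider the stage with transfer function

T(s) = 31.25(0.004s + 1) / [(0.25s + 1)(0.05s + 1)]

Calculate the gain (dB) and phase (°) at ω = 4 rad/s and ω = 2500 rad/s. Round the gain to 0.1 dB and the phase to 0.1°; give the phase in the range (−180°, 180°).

ω = 4: 26.7 dB, -55.4°; ω = 2500: -47.9 dB, -95.2°

At ω = 4 rad/s:
zero (1 + j4·0.004) = 1 + j0.016 → |·| ≈ 1.0001, ∠ ≈ 0.92°
pole (1 + j4·0.25) = 1 + j1 → |·| ≈ 1.4142, ∠ ≈ 45.00°
pole (1 + j4·0.05) = 1 + j0.2 → |·| ≈ 1.0198, ∠ ≈ 11.31°
|T| = 31.25 · 1.0001 / (1.4142 · 1.0198) ≈ 21.67
Gain = 20 log₁₀(21.67) ≈ 26.72 dB
∠T = (0.92°) − (45.00° + 11.31°) = -55.39°

At ω = 2500 rad/s:
zero (1 + j2500·0.004) = 1 + j10 → |·| ≈ 10.05, ∠ ≈ 84.29°
pole (1 + j2500·0.25) = 1 + j625 → |·| ≈ 625, ∠ ≈ 89.91°
pole (1 + j2500·0.05) = 1 + j125 → |·| ≈ 125, ∠ ≈ 89.54°
|T| = 31.25 · 10.05 / (625 · 125) ≈ 0.00402
Gain = 20 log₁₀(0.00402) ≈ -47.92 dB
∠T = (84.29°) − (89.91° + 89.54°) = -95.16°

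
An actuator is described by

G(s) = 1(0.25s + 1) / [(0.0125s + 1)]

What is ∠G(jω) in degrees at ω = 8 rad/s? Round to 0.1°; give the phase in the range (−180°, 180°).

57.7°

At ω = 8 rad/s:
zero (1 + j8·0.25) = 1 + j2 → |·| ≈ 2.2361, ∠ ≈ 63.43°
pole (1 + j8·0.0125) = 1 + j0.1 → |·| ≈ 1.005, ∠ ≈ 5.71°
∠G = (63.43°) − (5.71°) = 57.72°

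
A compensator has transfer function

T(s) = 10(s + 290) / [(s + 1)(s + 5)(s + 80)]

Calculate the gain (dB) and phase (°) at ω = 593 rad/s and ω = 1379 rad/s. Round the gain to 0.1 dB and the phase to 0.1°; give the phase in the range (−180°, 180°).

ω = 593: -90.1 dB, 162.2°; ω = 1379: -105.4 dB, 171.7°

At s = jω = j593:
zero (s+290): 290 + j593 → |·| = √(290²+593²) = √435749 ≈ 660.11, ∠ = arctan(593/290) ≈ 63.94°
pole (s+1): 1 + j593 → |·| = √(1²+593²) = √351650 ≈ 593, ∠ = arctan(593/1) ≈ 89.90°
pole (s+5): 5 + j593 → |·| = √(5²+593²) = √351674 ≈ 593.02, ∠ = arctan(593/5) ≈ 89.52°
pole (s+80): 80 + j593 → |·| = √(80²+593²) = √358049 ≈ 598.37, ∠ = arctan(593/80) ≈ 82.32°
|T| = 10 · 660.11 / 2.1042e+08 ≈ 3.1371e-05
Gain = 20 log₁₀(3.1371e-05) ≈ -90.07 dB
∠T = 63.94° − 261.74° = -197.80° ≡ 162.20° (principal value)

At s = jω = j1379:
zero (s+290): 290 + j1379 → |·| = √(290²+1379²) = √1985741 ≈ 1409.2, ∠ = arctan(1379/290) ≈ 78.12°
pole (s+1): 1 + j1379 → |·| = √(1²+1379²) = √1901642 ≈ 1379, ∠ = arctan(1379/1) ≈ 89.96°
pole (s+5): 5 + j1379 → |·| = √(5²+1379²) = √1901666 ≈ 1379, ∠ = arctan(1379/5) ≈ 89.79°
pole (s+80): 80 + j1379 → |·| = √(80²+1379²) = √1908041 ≈ 1381.3, ∠ = arctan(1379/80) ≈ 86.68°
|T| = 10 · 1409.2 / 2.6267e+09 ≈ 5.3649e-06
Gain = 20 log₁₀(5.3649e-06) ≈ -105.41 dB
∠T = 78.12° − 266.43° = -188.31° ≡ 171.69° (principal value)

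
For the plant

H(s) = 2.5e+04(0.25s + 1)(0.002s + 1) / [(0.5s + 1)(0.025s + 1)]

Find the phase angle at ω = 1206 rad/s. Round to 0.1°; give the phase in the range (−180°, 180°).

-20.7°

At ω = 1206 rad/s:
zero (1 + j1206·0.25) = 1 + j301.5 → |·| ≈ 301.5, ∠ ≈ 89.81°
zero (1 + j1206·0.002) = 1 + j2.412 → |·| ≈ 2.6111, ∠ ≈ 67.48°
pole (1 + j1206·0.5) = 1 + j603 → |·| ≈ 603, ∠ ≈ 89.90°
pole (1 + j1206·0.025) = 1 + j30.15 → |·| ≈ 30.167, ∠ ≈ 88.10°
∠H = (89.81° + 67.48°) − (89.90° + 88.10°) = -20.71°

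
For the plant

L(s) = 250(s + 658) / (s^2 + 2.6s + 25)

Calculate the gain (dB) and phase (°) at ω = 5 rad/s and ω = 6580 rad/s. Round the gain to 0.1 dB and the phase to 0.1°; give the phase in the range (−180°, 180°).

ω = 5: 82.0 dB, -89.6°; ω = 6580: -28.4 dB, -95.7°

At s = jω = j5:
zero (s+658): 658 + j5 → |·| = √(658²+5²) = √432989 ≈ 658.02, ∠ = arctan(5/658) ≈ 0.44°
quadratic: (j5)² + 2.6·j5 + 25 = 0 + j13 → |·| ≈ 13, ∠ ≈ 90.00°
|L| = 250 · 658.02 / 13 ≈ 12654
Gain = 20 log₁₀(12654) ≈ 82.04 dB
∠L = 0.44° − 90.00° = -89.56°

At s = jω = j6580:
zero (s+658): 658 + j6580 → |·| = √(658²+6580²) = √43729364 ≈ 6612.8, ∠ = arctan(6580/658) ≈ 84.29°
quadratic: (j6580)² + 2.6·j6580 + 25 = -43296375 + j17108 → |·| ≈ 4.3296e+07, ∠ ≈ 179.98°
|L| = 250 · 6612.8 / 4.3296e+07 ≈ 0.038184
Gain = 20 log₁₀(0.038184) ≈ -28.36 dB
∠L = 84.29° − 179.98° = -95.69°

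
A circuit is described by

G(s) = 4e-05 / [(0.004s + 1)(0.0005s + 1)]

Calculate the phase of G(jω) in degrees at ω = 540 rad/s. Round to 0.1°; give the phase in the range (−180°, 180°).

-80.3°

At ω = 540 rad/s:
pole (1 + j540·0.004) = 1 + j2.16 → |·| ≈ 2.3803, ∠ ≈ 65.16°
pole (1 + j540·0.0005) = 1 + j0.27 → |·| ≈ 1.0358, ∠ ≈ 15.11°
∠G = (0°) − (65.16° + 15.11°) = -80.27°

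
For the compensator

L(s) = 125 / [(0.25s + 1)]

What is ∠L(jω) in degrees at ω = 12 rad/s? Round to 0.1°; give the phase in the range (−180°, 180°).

At ω = 12 rad/s:
pole (1 + j12·0.25) = 1 + j3 → |·| ≈ 3.1623, ∠ ≈ 71.57°
∠L = (0°) − (71.57°) = -71.57°

-71.6°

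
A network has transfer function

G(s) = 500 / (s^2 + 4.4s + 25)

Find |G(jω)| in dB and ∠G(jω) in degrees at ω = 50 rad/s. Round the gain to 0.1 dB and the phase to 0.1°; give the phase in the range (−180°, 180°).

-13.9 dB, -174.9°

At s = jω = j50:
quadratic: (j50)² + 4.4·j50 + 25 = -2475 + j220 → |·| ≈ 2484.8, ∠ ≈ 174.92°
|G| = 500 / 2484.8 ≈ 0.20122
Gain = 20 log₁₀(0.20122) ≈ -13.93 dB
∠G = 0.00° − 174.92° = -174.92°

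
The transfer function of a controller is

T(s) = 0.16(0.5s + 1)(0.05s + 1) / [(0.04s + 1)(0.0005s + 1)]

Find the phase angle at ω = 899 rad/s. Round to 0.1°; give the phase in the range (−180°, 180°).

66.0°

At ω = 899 rad/s:
zero (1 + j899·0.5) = 1 + j449.5 → |·| ≈ 449.5, ∠ ≈ 89.87°
zero (1 + j899·0.05) = 1 + j44.95 → |·| ≈ 44.961, ∠ ≈ 88.73°
pole (1 + j899·0.04) = 1 + j35.96 → |·| ≈ 35.974, ∠ ≈ 88.41°
pole (1 + j899·0.0005) = 1 + j0.4495 → |·| ≈ 1.0964, ∠ ≈ 24.20°
∠T = (89.87° + 88.73°) − (88.41° + 24.20°) = 65.99°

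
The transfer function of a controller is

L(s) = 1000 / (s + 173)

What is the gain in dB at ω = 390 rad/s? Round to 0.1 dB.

7.4 dB

Substitute s = j390:
Numerator: 1000 = 1000 + j0
Denominator: (j390) + 173 = 173 + j390
|N| = √(1000² + 0²) ≈ 1000, ∠N ≈ 0.00°
|D| = √(173² + 390²) ≈ 426.65, ∠D ≈ 66.08°
|L| = 1000 / 426.65 ≈ 2.3438
Gain = 20 log₁₀(2.3438) ≈ 7.40 dB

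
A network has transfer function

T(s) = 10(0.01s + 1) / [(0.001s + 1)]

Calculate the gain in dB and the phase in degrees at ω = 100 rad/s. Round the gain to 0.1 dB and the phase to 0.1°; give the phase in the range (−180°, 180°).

At ω = 100 rad/s:
zero (1 + j100·0.01) = 1 + j1 → |·| ≈ 1.4142, ∠ ≈ 45.00°
pole (1 + j100·0.001) = 1 + j0.1 → |·| ≈ 1.005, ∠ ≈ 5.71°
|T| = 10 · 1.4142 / (1.005) ≈ 14.072
Gain = 20 log₁₀(14.072) ≈ 22.97 dB
∠T = (45.00°) − (5.71°) = 39.29°

23.0 dB, 39.3°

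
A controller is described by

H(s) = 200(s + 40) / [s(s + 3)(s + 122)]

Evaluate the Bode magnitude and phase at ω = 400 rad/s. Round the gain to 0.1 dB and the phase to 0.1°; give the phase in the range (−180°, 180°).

At s = jω = j400:
zero (s+40): 40 + j400 → |·| = √(40²+400²) = √161600 ≈ 402, ∠ = arctan(400/40) ≈ 84.29°
pole (s+3): 3 + j400 → |·| = √(3²+400²) = √160009 ≈ 400.01, ∠ = arctan(400/3) ≈ 89.57°
pole (s+122): 122 + j400 → |·| = √(122²+400²) = √174884 ≈ 418.19, ∠ = arctan(400/122) ≈ 73.04°
pole at origin: |s| = 400, ∠ = 90.00° (in denominator)
|H| = 200 · 402 / 6.6912e+07 ≈ 0.0012016
Gain = 20 log₁₀(0.0012016) ≈ -58.40 dB
∠H = 84.29° − 252.61° = -168.32°

-58.4 dB, -168.3°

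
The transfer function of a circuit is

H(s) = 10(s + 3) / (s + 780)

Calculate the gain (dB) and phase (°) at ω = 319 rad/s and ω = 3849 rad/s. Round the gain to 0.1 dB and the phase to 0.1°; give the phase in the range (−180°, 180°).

At s = jω = j319:
zero (s+3): 3 + j319 → |·| = √(3²+319²) = √101770 ≈ 319.01, ∠ = arctan(319/3) ≈ 89.46°
pole (s+780): 780 + j319 → |·| = √(780²+319²) = √710161 ≈ 842.71, ∠ = arctan(319/780) ≈ 22.24°
|H| = 10 · 319.01 / 842.71 ≈ 3.7855
Gain = 20 log₁₀(3.7855) ≈ 11.56 dB
∠H = 89.46° − 22.24° = 67.22°

At s = jω = j3849:
zero (s+3): 3 + j3849 → |·| = √(3²+3849²) = √14814810 ≈ 3849, ∠ = arctan(3849/3) ≈ 89.96°
pole (s+780): 780 + j3849 → |·| = √(780²+3849²) = √15423201 ≈ 3927.2, ∠ = arctan(3849/780) ≈ 78.54°
|H| = 10 · 3849 / 3927.2 ≈ 9.8009
Gain = 20 log₁₀(9.8009) ≈ 19.83 dB
∠H = 89.96° − 78.54° = 11.42°

ω = 319: 11.6 dB, 67.2°; ω = 3849: 19.8 dB, 11.4°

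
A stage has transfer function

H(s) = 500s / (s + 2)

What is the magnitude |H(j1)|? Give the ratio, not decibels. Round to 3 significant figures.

At s = jω = j1:
zero at origin: s = j1 → |·| = 1, ∠ = 90.00°
pole (s+2): 2 + j1 → |·| = √(2²+1²) = √5 ≈ 2.2361, ∠ = arctan(1/2) ≈ 26.57°
|H| = 500 · 1 / 2.2361 ≈ 223.6

224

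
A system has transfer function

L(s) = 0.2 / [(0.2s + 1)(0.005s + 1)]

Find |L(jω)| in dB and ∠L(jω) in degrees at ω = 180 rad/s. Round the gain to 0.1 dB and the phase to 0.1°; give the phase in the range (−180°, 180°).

At ω = 180 rad/s:
pole (1 + j180·0.2) = 1 + j36 → |·| ≈ 36.014, ∠ ≈ 88.41°
pole (1 + j180·0.005) = 1 + j0.9 → |·| ≈ 1.3454, ∠ ≈ 41.99°
|L| = 0.2 · 1 / (36.014 · 1.3454) ≈ 0.0041277
Gain = 20 log₁₀(0.0041277) ≈ -47.69 dB
∠L = (0°) − (88.41° + 41.99°) = -130.40°

-47.7 dB, -130.4°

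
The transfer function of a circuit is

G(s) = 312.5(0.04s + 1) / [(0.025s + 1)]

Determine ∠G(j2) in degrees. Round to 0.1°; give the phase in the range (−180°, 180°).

At ω = 2 rad/s:
zero (1 + j2·0.04) = 1 + j0.08 → |·| ≈ 1.0032, ∠ ≈ 4.57°
pole (1 + j2·0.025) = 1 + j0.05 → |·| ≈ 1.0012, ∠ ≈ 2.86°
∠G = (4.57°) − (2.86°) = 1.71°

1.7°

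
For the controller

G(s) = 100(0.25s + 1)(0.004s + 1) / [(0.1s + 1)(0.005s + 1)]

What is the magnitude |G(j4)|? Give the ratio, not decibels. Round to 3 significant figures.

At ω = 4 rad/s:
zero (1 + j4·0.25) = 1 + j1 → |·| ≈ 1.4142, ∠ ≈ 45.00°
zero (1 + j4·0.004) = 1 + j0.016 → |·| ≈ 1.0001, ∠ ≈ 0.92°
pole (1 + j4·0.1) = 1 + j0.4 → |·| ≈ 1.077, ∠ ≈ 21.80°
pole (1 + j4·0.005) = 1 + j0.02 → |·| ≈ 1.0002, ∠ ≈ 1.15°
|G| = 100 · 1.4142 · 1.0001 / (1.077 · 1.0002) ≈ 131.3

131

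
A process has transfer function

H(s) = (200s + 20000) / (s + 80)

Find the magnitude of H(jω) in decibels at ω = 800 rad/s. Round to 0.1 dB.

46.0 dB

Substitute s = j800:
Numerator: 200(j800) + 20000 = 20000 + j160000
Denominator: (j800) + 80 = 80 + j800
|N| = √(20000² + 160000²) ≈ 1.6125e+05, ∠N ≈ 82.87°
|D| = √(80² + 800²) ≈ 803.99, ∠D ≈ 84.29°
|H| = 1.6125e+05 / 803.99 ≈ 200.56
Gain = 20 log₁₀(200.56) ≈ 46.04 dB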